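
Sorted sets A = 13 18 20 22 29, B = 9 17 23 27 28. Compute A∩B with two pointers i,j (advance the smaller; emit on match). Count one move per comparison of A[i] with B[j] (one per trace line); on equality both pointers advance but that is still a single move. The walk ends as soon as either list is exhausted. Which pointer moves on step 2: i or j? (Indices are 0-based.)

i

i=0 j=0: 13>9, j++
i=0 j=1: 13<17, i++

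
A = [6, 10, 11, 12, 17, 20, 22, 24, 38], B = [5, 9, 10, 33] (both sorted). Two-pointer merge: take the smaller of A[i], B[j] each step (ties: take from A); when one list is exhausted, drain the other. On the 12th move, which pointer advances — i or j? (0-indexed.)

j

[i=0,j=0] A[i]=6>B[j]=5 take 5 → j++
[i=0,j=1] A[i]=6<=B[j]=9 take 6 → i++
[i=1,j=1] A[i]=10>B[j]=9 take 9 → j++
[i=1,j=2] A[i]=10<=B[j]=10 take 10 → i++
[i=2,j=2] A[i]=11>B[j]=10 take 10 → j++
[i=2,j=3] A[i]=11<=B[j]=33 take 11 → i++
[i=3,j=3] A[i]=12<=B[j]=33 take 12 → i++
[i=4,j=3] A[i]=17<=B[j]=33 take 17 → i++
[i=5,j=3] A[i]=20<=B[j]=33 take 20 → i++
[i=6,j=3] A[i]=22<=B[j]=33 take 22 → i++
[i=7,j=3] A[i]=24<=B[j]=33 take 24 → i++
[i=8,j=3] A[i]=38>B[j]=33 take 33 → j++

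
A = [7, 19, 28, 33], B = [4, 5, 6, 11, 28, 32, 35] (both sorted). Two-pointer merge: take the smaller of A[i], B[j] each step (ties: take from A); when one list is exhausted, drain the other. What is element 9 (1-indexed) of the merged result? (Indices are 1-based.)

i=1 j=1: A[i]=7>B[j]=4 take 4, j++
i=1 j=2: A[i]=7>B[j]=5 take 5, j++
i=1 j=3: A[i]=7>B[j]=6 take 6, j++
i=1 j=4: A[i]=7<=B[j]=11 take 7, i++
i=2 j=4: A[i]=19>B[j]=11 take 11, j++
i=2 j=5: A[i]=19<=B[j]=28 take 19, i++
i=3 j=5: A[i]=28<=B[j]=28 take 28, i++
i=4 j=5: A[i]=33>B[j]=28 take 28, j++
i=4 j=6: A[i]=33>B[j]=32 take 32, j++
i=4 j=7: A[i]=33<=B[j]=35 take 33, i++
i=5 j=7: A done, take B[j]=35, j++

merged[9] = 32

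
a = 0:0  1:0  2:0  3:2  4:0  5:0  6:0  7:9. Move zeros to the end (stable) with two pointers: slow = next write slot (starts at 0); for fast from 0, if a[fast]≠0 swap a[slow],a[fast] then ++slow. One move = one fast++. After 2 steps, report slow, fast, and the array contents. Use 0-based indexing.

slow=0 fast=0: a[fast]=0, fast++
slow=0 fast=1: a[fast]=0, fast++

slow=0, fast=2, a=[0, 0, 0, 2, 0, 0, 0, 9]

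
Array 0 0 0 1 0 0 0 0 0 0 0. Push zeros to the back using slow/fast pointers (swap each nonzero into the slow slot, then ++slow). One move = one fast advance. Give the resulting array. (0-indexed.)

(s=0,f=0) a[fast]=0 → fast++
(s=0,f=1) a[fast]=0 → fast++
(s=0,f=2) a[fast]=0 → fast++
(s=0,f=3) a[fast]=1≠0 swap→a[0]=1 → slow++,fast++
(s=1,f=4) a[fast]=0 → fast++
(s=1,f=5) a[fast]=0 → fast++
(s=1,f=6) a[fast]=0 → fast++
(s=1,f=7) a[fast]=0 → fast++
(s=1,f=8) a[fast]=0 → fast++
(s=1,f=9) a[fast]=0 → fast++
(s=1,f=10) a[fast]=0 → fast++

[1, 0, 0, 0, 0, 0, 0, 0, 0, 0, 0]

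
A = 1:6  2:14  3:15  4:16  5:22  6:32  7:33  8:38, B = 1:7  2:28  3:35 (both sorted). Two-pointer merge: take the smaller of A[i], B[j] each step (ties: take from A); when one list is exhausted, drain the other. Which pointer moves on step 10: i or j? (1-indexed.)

j

[i=1,j=1] A[i]=6<=B[j]=7 take 6 → i++
[i=2,j=1] A[i]=14>B[j]=7 take 7 → j++
[i=2,j=2] A[i]=14<=B[j]=28 take 14 → i++
[i=3,j=2] A[i]=15<=B[j]=28 take 15 → i++
[i=4,j=2] A[i]=16<=B[j]=28 take 16 → i++
[i=5,j=2] A[i]=22<=B[j]=28 take 22 → i++
[i=6,j=2] A[i]=32>B[j]=28 take 28 → j++
[i=6,j=3] A[i]=32<=B[j]=35 take 32 → i++
[i=7,j=3] A[i]=33<=B[j]=35 take 33 → i++
[i=8,j=3] A[i]=38>B[j]=35 take 35 → j++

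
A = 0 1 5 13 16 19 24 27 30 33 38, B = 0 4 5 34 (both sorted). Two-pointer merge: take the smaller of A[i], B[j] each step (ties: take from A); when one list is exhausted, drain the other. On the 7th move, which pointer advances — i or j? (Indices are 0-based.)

i

[i=0,j=0] A[i]=0<=B[j]=0 take 0 → i++
[i=1,j=0] A[i]=1>B[j]=0 take 0 → j++
[i=1,j=1] A[i]=1<=B[j]=4 take 1 → i++
[i=2,j=1] A[i]=5>B[j]=4 take 4 → j++
[i=2,j=2] A[i]=5<=B[j]=5 take 5 → i++
[i=3,j=2] A[i]=13>B[j]=5 take 5 → j++
[i=3,j=3] A[i]=13<=B[j]=34 take 13 → i++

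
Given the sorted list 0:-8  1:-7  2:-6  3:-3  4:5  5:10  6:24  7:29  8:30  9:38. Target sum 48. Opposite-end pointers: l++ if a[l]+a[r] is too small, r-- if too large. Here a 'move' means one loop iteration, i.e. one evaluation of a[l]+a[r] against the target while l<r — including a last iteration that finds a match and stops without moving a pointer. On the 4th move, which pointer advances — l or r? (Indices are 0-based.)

[0,9] -8+38=30 <48 → l++
[1,9] -7+38=31 <48 → l++
[2,9] -6+38=32 <48 → l++
[3,9] -3+38=35 <48 → l++

l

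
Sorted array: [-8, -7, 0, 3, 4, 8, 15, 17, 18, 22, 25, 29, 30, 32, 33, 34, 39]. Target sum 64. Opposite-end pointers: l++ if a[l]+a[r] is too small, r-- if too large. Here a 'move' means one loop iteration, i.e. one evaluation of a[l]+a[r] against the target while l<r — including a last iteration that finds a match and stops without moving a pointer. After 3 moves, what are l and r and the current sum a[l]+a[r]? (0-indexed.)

l=3, r=16, sum=42

l=0 r=16: -8+39=31 <64, l++
l=1 r=16: -7+39=32 <64, l++
l=2 r=16: 0+39=39 <64, l++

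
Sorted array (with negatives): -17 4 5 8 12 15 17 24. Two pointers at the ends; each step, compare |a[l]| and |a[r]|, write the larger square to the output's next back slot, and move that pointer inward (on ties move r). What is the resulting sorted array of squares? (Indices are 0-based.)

l=0 r=7: |-17|<=|24| out[7]=576, r--
l=0 r=6: |-17|<=|17| out[6]=289, r--
l=0 r=5: |-17|>|15| out[5]=289, l++
l=1 r=5: |4|<=|15| out[4]=225, r--
l=1 r=4: |4|<=|12| out[3]=144, r--
l=1 r=3: |4|<=|8| out[2]=64, r--
l=1 r=2: |4|<=|5| out[1]=25, r--
l=1 r=1: |4|<=|4| out[0]=16, r--

[16, 25, 64, 144, 225, 289, 289, 576]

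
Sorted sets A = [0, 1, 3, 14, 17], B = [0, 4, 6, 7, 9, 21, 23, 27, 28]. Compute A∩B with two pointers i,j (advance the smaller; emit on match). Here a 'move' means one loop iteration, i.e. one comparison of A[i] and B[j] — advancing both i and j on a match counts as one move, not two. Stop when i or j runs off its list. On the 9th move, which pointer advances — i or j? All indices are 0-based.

i=0 j=0: 0==0 emit, i++,j++
i=1 j=1: 1<4, i++
i=2 j=1: 3<4, i++
i=3 j=1: 14>4, j++
i=3 j=2: 14>6, j++
i=3 j=3: 14>7, j++
i=3 j=4: 14>9, j++
i=3 j=5: 14<21, i++
i=4 j=5: 17<21, i++

i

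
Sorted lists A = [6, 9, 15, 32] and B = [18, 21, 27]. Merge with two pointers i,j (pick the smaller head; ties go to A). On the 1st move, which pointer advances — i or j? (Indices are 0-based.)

i

[i=0,j=0] A[i]=6<=B[j]=18 take 6 → i++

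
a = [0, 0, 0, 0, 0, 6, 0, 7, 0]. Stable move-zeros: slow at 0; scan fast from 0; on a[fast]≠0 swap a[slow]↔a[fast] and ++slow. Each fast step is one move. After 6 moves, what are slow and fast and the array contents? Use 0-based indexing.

slow=1, fast=6, a=[6, 0, 0, 0, 0, 0, 0, 7, 0]

slow=0 fast=0: a[fast]=0, fast++
slow=0 fast=1: a[fast]=0, fast++
slow=0 fast=2: a[fast]=0, fast++
slow=0 fast=3: a[fast]=0, fast++
slow=0 fast=4: a[fast]=0, fast++
slow=0 fast=5: a[fast]=6≠0 swap→a[0]=6, slow++,fast++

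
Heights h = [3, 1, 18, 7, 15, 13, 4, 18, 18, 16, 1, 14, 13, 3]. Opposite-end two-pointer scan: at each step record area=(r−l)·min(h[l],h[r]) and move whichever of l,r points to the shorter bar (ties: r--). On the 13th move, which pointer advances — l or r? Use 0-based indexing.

l=0 r=13: min(3,3)*13=39 best=39 *, r--
l=0 r=12: min(3,13)*12=36 best=39, l++
l=1 r=12: min(1,13)*11=11 best=39, l++
l=2 r=12: min(18,13)*10=130 best=130 *, r--
l=2 r=11: min(18,14)*9=126 best=130, r--
l=2 r=10: min(18,1)*8=8 best=130, r--
l=2 r=9: min(18,16)*7=112 best=130, r--
l=2 r=8: min(18,18)*6=108 best=130, r--
l=2 r=7: min(18,18)*5=90 best=130, r--
l=2 r=6: min(18,4)*4=16 best=130, r--
l=2 r=5: min(18,13)*3=39 best=130, r--
l=2 r=4: min(18,15)*2=30 best=130, r--
l=2 r=3: min(18,7)*1=7 best=130, r--

r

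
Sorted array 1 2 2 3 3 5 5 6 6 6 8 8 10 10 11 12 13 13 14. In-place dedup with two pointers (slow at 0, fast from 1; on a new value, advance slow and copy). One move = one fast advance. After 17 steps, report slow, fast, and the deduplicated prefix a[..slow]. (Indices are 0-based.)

slow=9, fast=18, prefix=[1, 2, 3, 5, 6, 8, 10, 11, 12, 13]

(s=0,f=1) a[fast]=2≠a[slow]=1 write a[1]=2 → slow++,fast++
(s=1,f=2) a[fast]=2=a[slow] dup → fast++
(s=1,f=3) a[fast]=3≠a[slow]=2 write a[2]=3 → slow++,fast++
(s=2,f=4) a[fast]=3=a[slow] dup → fast++
(s=2,f=5) a[fast]=5≠a[slow]=3 write a[3]=5 → slow++,fast++
(s=3,f=6) a[fast]=5=a[slow] dup → fast++
(s=3,f=7) a[fast]=6≠a[slow]=5 write a[4]=6 → slow++,fast++
(s=4,f=8) a[fast]=6=a[slow] dup → fast++
(s=4,f=9) a[fast]=6=a[slow] dup → fast++
(s=4,f=10) a[fast]=8≠a[slow]=6 write a[5]=8 → slow++,fast++
(s=5,f=11) a[fast]=8=a[slow] dup → fast++
(s=5,f=12) a[fast]=10≠a[slow]=8 write a[6]=10 → slow++,fast++
(s=6,f=13) a[fast]=10=a[slow] dup → fast++
(s=6,f=14) a[fast]=11≠a[slow]=10 write a[7]=11 → slow++,fast++
(s=7,f=15) a[fast]=12≠a[slow]=11 write a[8]=12 → slow++,fast++
(s=8,f=16) a[fast]=13≠a[slow]=12 write a[9]=13 → slow++,fast++
(s=9,f=17) a[fast]=13=a[slow] dup → fast++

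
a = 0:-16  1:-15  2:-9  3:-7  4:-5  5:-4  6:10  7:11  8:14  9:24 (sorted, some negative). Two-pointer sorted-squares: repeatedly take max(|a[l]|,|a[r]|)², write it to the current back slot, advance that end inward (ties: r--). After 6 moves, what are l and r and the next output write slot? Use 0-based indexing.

l=0 r=9: |-16|<=|24| out[9]=576, r--
l=0 r=8: |-16|>|14| out[8]=256, l++
l=1 r=8: |-15|>|14| out[7]=225, l++
l=2 r=8: |-9|<=|14| out[6]=196, r--
l=2 r=7: |-9|<=|11| out[5]=121, r--
l=2 r=6: |-9|<=|10| out[4]=100, r--

l=2, r=5, next write slot=3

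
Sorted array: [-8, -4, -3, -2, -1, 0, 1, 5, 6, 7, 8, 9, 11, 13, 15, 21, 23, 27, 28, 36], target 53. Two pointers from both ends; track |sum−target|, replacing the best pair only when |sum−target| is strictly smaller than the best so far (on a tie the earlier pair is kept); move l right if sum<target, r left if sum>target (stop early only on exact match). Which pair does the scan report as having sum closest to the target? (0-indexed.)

pair (15, 36) with sum 51 (|Δ|=2)

[0,19] -8+36=28 d=25 * → l++
[1,19] -4+36=32 d=21 * → l++
[2,19] -3+36=33 d=20 * → l++
[3,19] -2+36=34 d=19 * → l++
[4,19] -1+36=35 d=18 * → l++
[5,19] 0+36=36 d=17 * → l++
[6,19] 1+36=37 d=16 * → l++
[7,19] 5+36=41 d=12 * → l++
[8,19] 6+36=42 d=11 * → l++
[9,19] 7+36=43 d=10 * → l++
[10,19] 8+36=44 d=9 * → l++
[11,19] 9+36=45 d=8 * → l++
[12,19] 11+36=47 d=6 * → l++
[13,19] 13+36=49 d=4 * → l++
[14,19] 15+36=51 d=2 * → l++
[15,19] 21+36=57 d=4 → r--
[15,18] 21+28=49 d=4 → l++
[16,18] 23+28=51 d=2 → l++
[17,18] 27+28=55 d=2 → r--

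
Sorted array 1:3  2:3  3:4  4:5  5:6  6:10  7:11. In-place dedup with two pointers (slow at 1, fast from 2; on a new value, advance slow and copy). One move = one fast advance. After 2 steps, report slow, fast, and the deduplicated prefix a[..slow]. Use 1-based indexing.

slow=2, fast=4, prefix=[3, 4]

(s=1,f=2) a[fast]=3=a[slow] dup → fast++
(s=1,f=3) a[fast]=4≠a[slow]=3 write a[2]=4 → slow++,fast++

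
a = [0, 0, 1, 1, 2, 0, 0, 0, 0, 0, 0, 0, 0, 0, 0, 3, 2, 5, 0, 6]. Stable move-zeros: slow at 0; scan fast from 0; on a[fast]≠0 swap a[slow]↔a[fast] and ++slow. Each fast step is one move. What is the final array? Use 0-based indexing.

(s=0,f=0) a[fast]=0 → fast++
(s=0,f=1) a[fast]=0 → fast++
(s=0,f=2) a[fast]=1≠0 swap→a[0]=1 → slow++,fast++
(s=1,f=3) a[fast]=1≠0 swap→a[1]=1 → slow++,fast++
(s=2,f=4) a[fast]=2≠0 swap→a[2]=2 → slow++,fast++
(s=3,f=5) a[fast]=0 → fast++
(s=3,f=6) a[fast]=0 → fast++
(s=3,f=7) a[fast]=0 → fast++
(s=3,f=8) a[fast]=0 → fast++
(s=3,f=9) a[fast]=0 → fast++
(s=3,f=10) a[fast]=0 → fast++
(s=3,f=11) a[fast]=0 → fast++
(s=3,f=12) a[fast]=0 → fast++
(s=3,f=13) a[fast]=0 → fast++
(s=3,f=14) a[fast]=0 → fast++
(s=3,f=15) a[fast]=3≠0 swap→a[3]=3 → slow++,fast++
(s=4,f=16) a[fast]=2≠0 swap→a[4]=2 → slow++,fast++
(s=5,f=17) a[fast]=5≠0 swap→a[5]=5 → slow++,fast++
(s=6,f=18) a[fast]=0 → fast++
(s=6,f=19) a[fast]=6≠0 swap→a[6]=6 → slow++,fast++

[1, 1, 2, 3, 2, 5, 6, 0, 0, 0, 0, 0, 0, 0, 0, 0, 0, 0, 0, 0]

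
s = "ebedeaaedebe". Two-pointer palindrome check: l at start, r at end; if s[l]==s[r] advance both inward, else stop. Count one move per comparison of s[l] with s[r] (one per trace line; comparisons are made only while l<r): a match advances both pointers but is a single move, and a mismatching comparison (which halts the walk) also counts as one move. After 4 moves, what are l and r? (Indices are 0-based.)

l=0 r=11: 'e'=='e', l++,r--
l=1 r=10: 'b'=='b', l++,r--
l=2 r=9: 'e'=='e', l++,r--
l=3 r=8: 'd'=='d', l++,r--

l=4, r=7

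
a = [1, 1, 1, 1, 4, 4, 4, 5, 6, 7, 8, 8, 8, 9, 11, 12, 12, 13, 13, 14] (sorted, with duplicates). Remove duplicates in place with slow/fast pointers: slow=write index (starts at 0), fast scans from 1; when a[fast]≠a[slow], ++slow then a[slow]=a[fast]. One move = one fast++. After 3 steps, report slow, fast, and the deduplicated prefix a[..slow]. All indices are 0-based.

slow=0, fast=4, prefix=[1]

(s=0,f=1) a[fast]=1=a[slow] dup → fast++
(s=0,f=2) a[fast]=1=a[slow] dup → fast++
(s=0,f=3) a[fast]=1=a[slow] dup → fast++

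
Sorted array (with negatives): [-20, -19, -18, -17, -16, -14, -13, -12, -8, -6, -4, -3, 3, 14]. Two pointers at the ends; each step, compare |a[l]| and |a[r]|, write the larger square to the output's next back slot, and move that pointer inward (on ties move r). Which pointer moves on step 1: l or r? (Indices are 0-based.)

l=0 r=13: |-20|>|14| out[13]=400, l++

l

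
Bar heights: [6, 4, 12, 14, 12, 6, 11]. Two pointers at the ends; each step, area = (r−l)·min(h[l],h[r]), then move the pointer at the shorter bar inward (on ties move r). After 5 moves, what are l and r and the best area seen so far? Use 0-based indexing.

l=2, r=3, best area=44

[0,6] min(6,11)*6=36 best=36 * → l++
[1,6] min(4,11)*5=20 best=36 → l++
[2,6] min(12,11)*4=44 best=44 * → r--
[2,5] min(12,6)*3=18 best=44 → r--
[2,4] min(12,12)*2=24 best=44 → r--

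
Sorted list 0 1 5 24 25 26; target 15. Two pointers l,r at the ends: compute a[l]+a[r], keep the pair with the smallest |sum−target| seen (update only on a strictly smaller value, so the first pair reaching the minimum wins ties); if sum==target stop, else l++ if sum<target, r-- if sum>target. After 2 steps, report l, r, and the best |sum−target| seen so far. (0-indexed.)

[0,5] 0+26=26 d=11 * → r--
[0,4] 0+25=25 d=10 * → r--

l=0, r=3, best |Δ|=10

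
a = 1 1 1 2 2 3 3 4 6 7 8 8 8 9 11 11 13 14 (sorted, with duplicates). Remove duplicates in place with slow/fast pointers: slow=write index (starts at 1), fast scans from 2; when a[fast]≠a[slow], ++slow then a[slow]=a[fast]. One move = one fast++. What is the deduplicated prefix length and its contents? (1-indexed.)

length 11; prefix = [1, 2, 3, 4, 6, 7, 8, 9, 11, 13, 14]

slow=1 fast=2: a[fast]=1=a[slow] dup, fast++
slow=1 fast=3: a[fast]=1=a[slow] dup, fast++
slow=1 fast=4: a[fast]=2≠a[slow]=1 write a[2]=2, slow++,fast++
slow=2 fast=5: a[fast]=2=a[slow] dup, fast++
slow=2 fast=6: a[fast]=3≠a[slow]=2 write a[3]=3, slow++,fast++
slow=3 fast=7: a[fast]=3=a[slow] dup, fast++
slow=3 fast=8: a[fast]=4≠a[slow]=3 write a[4]=4, slow++,fast++
slow=4 fast=9: a[fast]=6≠a[slow]=4 write a[5]=6, slow++,fast++
slow=5 fast=10: a[fast]=7≠a[slow]=6 write a[6]=7, slow++,fast++
slow=6 fast=11: a[fast]=8≠a[slow]=7 write a[7]=8, slow++,fast++
slow=7 fast=12: a[fast]=8=a[slow] dup, fast++
slow=7 fast=13: a[fast]=8=a[slow] dup, fast++
slow=7 fast=14: a[fast]=9≠a[slow]=8 write a[8]=9, slow++,fast++
slow=8 fast=15: a[fast]=11≠a[slow]=9 write a[9]=11, slow++,fast++
slow=9 fast=16: a[fast]=11=a[slow] dup, fast++
slow=9 fast=17: a[fast]=13≠a[slow]=11 write a[10]=13, slow++,fast++
slow=10 fast=18: a[fast]=14≠a[slow]=13 write a[11]=14, slow++,fast++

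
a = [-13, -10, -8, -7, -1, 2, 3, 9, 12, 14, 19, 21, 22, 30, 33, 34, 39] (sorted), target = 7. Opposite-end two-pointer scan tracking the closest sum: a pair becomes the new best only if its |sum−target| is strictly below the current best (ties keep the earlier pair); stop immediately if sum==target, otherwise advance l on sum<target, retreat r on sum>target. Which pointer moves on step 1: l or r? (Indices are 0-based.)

r

l=0 r=16: -13+39=26 d=19 *, r--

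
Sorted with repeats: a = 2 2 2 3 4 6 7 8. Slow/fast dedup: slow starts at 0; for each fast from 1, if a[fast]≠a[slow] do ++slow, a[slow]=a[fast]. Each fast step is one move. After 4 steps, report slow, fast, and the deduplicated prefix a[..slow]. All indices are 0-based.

slow=0 fast=1: a[fast]=2=a[slow] dup, fast++
slow=0 fast=2: a[fast]=2=a[slow] dup, fast++
slow=0 fast=3: a[fast]=3≠a[slow]=2 write a[1]=3, slow++,fast++
slow=1 fast=4: a[fast]=4≠a[slow]=3 write a[2]=4, slow++,fast++

slow=2, fast=5, prefix=[2, 3, 4]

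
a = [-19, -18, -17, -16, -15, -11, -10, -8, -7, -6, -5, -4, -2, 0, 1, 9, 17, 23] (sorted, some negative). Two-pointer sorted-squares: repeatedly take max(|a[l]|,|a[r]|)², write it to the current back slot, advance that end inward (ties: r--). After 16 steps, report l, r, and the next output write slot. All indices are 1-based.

l=14, r=15, next write slot=2

[1,18] |-19|<=|23| out[18]=529 → r--
[1,17] |-19|>|17| out[17]=361 → l++
[2,17] |-18|>|17| out[16]=324 → l++
[3,17] |-17|<=|17| out[15]=289 → r--
[3,16] |-17|>|9| out[14]=289 → l++
[4,16] |-16|>|9| out[13]=256 → l++
[5,16] |-15|>|9| out[12]=225 → l++
[6,16] |-11|>|9| out[11]=121 → l++
[7,16] |-10|>|9| out[10]=100 → l++
[8,16] |-8|<=|9| out[9]=81 → r--
[8,15] |-8|>|1| out[8]=64 → l++
[9,15] |-7|>|1| out[7]=49 → l++
[10,15] |-6|>|1| out[6]=36 → l++
[11,15] |-5|>|1| out[5]=25 → l++
[12,15] |-4|>|1| out[4]=16 → l++
[13,15] |-2|>|1| out[3]=4 → l++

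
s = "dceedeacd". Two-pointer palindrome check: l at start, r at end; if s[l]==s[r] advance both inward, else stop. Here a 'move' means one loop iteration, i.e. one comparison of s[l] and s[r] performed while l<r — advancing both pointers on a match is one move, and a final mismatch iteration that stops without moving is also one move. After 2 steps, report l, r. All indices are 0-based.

l=2, r=6

[0,8] 'd'=='d' → l++,r--
[1,7] 'c'=='c' → l++,r--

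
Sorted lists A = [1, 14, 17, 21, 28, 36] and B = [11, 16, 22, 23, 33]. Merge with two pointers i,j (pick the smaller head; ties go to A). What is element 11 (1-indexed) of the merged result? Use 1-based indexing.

merged[11] = 36

[i=1,j=1] A[i]=1<=B[j]=11 take 1 → i++
[i=2,j=1] A[i]=14>B[j]=11 take 11 → j++
[i=2,j=2] A[i]=14<=B[j]=16 take 14 → i++
[i=3,j=2] A[i]=17>B[j]=16 take 16 → j++
[i=3,j=3] A[i]=17<=B[j]=22 take 17 → i++
[i=4,j=3] A[i]=21<=B[j]=22 take 21 → i++
[i=5,j=3] A[i]=28>B[j]=22 take 22 → j++
[i=5,j=4] A[i]=28>B[j]=23 take 23 → j++
[i=5,j=5] A[i]=28<=B[j]=33 take 28 → i++
[i=6,j=5] A[i]=36>B[j]=33 take 33 → j++
[i=6,j=6] B done, take A[i]=36 → i++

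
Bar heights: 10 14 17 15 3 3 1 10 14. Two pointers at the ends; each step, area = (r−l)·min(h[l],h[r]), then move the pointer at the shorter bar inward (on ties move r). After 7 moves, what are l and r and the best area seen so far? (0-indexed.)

l=0 r=8: min(10,14)*8=80 best=80 *, l++
l=1 r=8: min(14,14)*7=98 best=98 *, r--
l=1 r=7: min(14,10)*6=60 best=98, r--
l=1 r=6: min(14,1)*5=5 best=98, r--
l=1 r=5: min(14,3)*4=12 best=98, r--
l=1 r=4: min(14,3)*3=9 best=98, r--
l=1 r=3: min(14,15)*2=28 best=98, l++

l=2, r=3, best area=98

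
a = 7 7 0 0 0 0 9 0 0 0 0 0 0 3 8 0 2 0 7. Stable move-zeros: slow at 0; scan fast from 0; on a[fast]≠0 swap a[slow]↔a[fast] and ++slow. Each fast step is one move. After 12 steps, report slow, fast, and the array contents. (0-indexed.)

(s=0,f=0) a[fast]=7≠0 swap→a[0]=7 → slow++,fast++
(s=1,f=1) a[fast]=7≠0 swap→a[1]=7 → slow++,fast++
(s=2,f=2) a[fast]=0 → fast++
(s=2,f=3) a[fast]=0 → fast++
(s=2,f=4) a[fast]=0 → fast++
(s=2,f=5) a[fast]=0 → fast++
(s=2,f=6) a[fast]=9≠0 swap→a[2]=9 → slow++,fast++
(s=3,f=7) a[fast]=0 → fast++
(s=3,f=8) a[fast]=0 → fast++
(s=3,f=9) a[fast]=0 → fast++
(s=3,f=10) a[fast]=0 → fast++
(s=3,f=11) a[fast]=0 → fast++

slow=3, fast=12, a=[7, 7, 9, 0, 0, 0, 0, 0, 0, 0, 0, 0, 0, 3, 8, 0, 2, 0, 7]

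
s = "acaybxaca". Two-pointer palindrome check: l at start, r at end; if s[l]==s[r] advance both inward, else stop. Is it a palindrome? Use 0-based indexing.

not a palindrome (mismatch at 3,5)

l=0 r=8: 'a'=='a', l++,r--
l=1 r=7: 'c'=='c', l++,r--
l=2 r=6: 'a'=='a', l++,r--
l=3 r=5: 'y'!='x', stop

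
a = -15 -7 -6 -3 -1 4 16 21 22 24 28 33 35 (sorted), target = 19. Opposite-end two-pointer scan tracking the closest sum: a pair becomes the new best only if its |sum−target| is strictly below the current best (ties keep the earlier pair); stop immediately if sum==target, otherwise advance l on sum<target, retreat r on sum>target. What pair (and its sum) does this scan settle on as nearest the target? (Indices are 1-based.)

[1,13] -15+35=20 d=1 * → r--
[1,12] -15+33=18 d=1 → l++
[2,12] -7+33=26 d=7 → r--
[2,11] -7+28=21 d=2 → r--
[2,10] -7+24=17 d=2 → l++
[3,10] -6+24=18 d=1 → l++
[4,10] -3+24=21 d=2 → r--
[4,9] -3+22=19 d=0 * → stop

pair (-3, 22) with sum 19 (|Δ|=0)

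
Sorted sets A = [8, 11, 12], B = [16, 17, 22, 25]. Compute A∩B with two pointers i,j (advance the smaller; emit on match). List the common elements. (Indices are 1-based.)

[i=1,j=1] 8<16 → i++
[i=2,j=1] 11<16 → i++
[i=3,j=1] 12<16 → i++

intersection = []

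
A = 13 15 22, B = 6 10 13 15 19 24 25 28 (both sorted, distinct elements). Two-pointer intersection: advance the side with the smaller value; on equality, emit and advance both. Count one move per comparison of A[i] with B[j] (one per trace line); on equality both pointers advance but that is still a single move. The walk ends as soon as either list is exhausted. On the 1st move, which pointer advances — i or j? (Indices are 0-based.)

i=0 j=0: 13>6, j++

j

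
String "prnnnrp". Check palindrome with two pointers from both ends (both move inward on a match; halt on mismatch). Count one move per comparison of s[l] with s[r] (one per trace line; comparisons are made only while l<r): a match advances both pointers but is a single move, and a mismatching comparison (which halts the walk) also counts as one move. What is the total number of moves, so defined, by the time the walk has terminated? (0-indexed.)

l=0 r=6: 'p'=='p', l++,r--
l=1 r=5: 'r'=='r', l++,r--
l=2 r=4: 'n'=='n', l++,r--

3 moves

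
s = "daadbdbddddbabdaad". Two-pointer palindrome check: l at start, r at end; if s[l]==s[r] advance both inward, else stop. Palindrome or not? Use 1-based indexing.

[1,18] 'd'=='d' → l++,r--
[2,17] 'a'=='a' → l++,r--
[3,16] 'a'=='a' → l++,r--
[4,15] 'd'=='d' → l++,r--
[5,14] 'b'=='b' → l++,r--
[6,13] 'd'!='a' → stop

not a palindrome (mismatch at 6,13)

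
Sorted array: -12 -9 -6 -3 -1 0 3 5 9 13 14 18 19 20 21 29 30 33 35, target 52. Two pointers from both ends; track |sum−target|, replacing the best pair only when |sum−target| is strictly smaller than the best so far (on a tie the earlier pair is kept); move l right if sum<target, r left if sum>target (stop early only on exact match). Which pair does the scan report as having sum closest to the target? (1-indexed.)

pair (19, 33) with sum 52 (|Δ|=0)

l=1 r=19: -12+35=23 d=29 *, l++
l=2 r=19: -9+35=26 d=26 *, l++
l=3 r=19: -6+35=29 d=23 *, l++
l=4 r=19: -3+35=32 d=20 *, l++
l=5 r=19: -1+35=34 d=18 *, l++
l=6 r=19: 0+35=35 d=17 *, l++
l=7 r=19: 3+35=38 d=14 *, l++
l=8 r=19: 5+35=40 d=12 *, l++
l=9 r=19: 9+35=44 d=8 *, l++
l=10 r=19: 13+35=48 d=4 *, l++
l=11 r=19: 14+35=49 d=3 *, l++
l=12 r=19: 18+35=53 d=1 *, r--
l=12 r=18: 18+33=51 d=1, l++
l=13 r=18: 19+33=52 d=0 *, stop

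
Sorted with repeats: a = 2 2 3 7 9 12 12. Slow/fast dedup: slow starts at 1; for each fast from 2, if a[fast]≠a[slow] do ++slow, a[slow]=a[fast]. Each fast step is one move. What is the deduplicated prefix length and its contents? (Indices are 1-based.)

length 5; prefix = [2, 3, 7, 9, 12]

(s=1,f=2) a[fast]=2=a[slow] dup → fast++
(s=1,f=3) a[fast]=3≠a[slow]=2 write a[2]=3 → slow++,fast++
(s=2,f=4) a[fast]=7≠a[slow]=3 write a[3]=7 → slow++,fast++
(s=3,f=5) a[fast]=9≠a[slow]=7 write a[4]=9 → slow++,fast++
(s=4,f=6) a[fast]=12≠a[slow]=9 write a[5]=12 → slow++,fast++
(s=5,f=7) a[fast]=12=a[slow] dup → fast++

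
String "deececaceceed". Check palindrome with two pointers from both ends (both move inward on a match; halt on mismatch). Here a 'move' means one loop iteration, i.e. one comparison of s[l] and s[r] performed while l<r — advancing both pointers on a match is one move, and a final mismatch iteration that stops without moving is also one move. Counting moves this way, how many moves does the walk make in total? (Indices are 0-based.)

[0,12] 'd'=='d' → l++,r--
[1,11] 'e'=='e' → l++,r--
[2,10] 'e'=='e' → l++,r--
[3,9] 'c'=='c' → l++,r--
[4,8] 'e'=='e' → l++,r--
[5,7] 'c'=='c' → l++,r--

6 moves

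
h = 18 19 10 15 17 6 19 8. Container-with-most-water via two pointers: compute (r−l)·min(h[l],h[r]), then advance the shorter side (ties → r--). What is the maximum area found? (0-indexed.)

max area = 108

[0,7] min(18,8)*7=56 best=56 * → r--
[0,6] min(18,19)*6=108 best=108 * → l++
[1,6] min(19,19)*5=95 best=108 → r--
[1,5] min(19,6)*4=24 best=108 → r--
[1,4] min(19,17)*3=51 best=108 → r--
[1,3] min(19,15)*2=30 best=108 → r--
[1,2] min(19,10)*1=10 best=108 → r--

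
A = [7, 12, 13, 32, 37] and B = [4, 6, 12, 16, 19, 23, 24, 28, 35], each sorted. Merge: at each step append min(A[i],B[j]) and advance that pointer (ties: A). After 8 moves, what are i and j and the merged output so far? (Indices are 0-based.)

i=0 j=0: A[i]=7>B[j]=4 take 4, j++
i=0 j=1: A[i]=7>B[j]=6 take 6, j++
i=0 j=2: A[i]=7<=B[j]=12 take 7, i++
i=1 j=2: A[i]=12<=B[j]=12 take 12, i++
i=2 j=2: A[i]=13>B[j]=12 take 12, j++
i=2 j=3: A[i]=13<=B[j]=16 take 13, i++
i=3 j=3: A[i]=32>B[j]=16 take 16, j++
i=3 j=4: A[i]=32>B[j]=19 take 19, j++

i=3, j=5, merged so far=[4, 6, 7, 12, 12, 13, 16, 19]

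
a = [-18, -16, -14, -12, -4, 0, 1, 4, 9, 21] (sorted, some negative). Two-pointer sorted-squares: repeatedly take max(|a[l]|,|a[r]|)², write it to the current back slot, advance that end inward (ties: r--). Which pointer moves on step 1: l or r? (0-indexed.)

r

l=0 r=9: |-18|<=|21| out[9]=441, r--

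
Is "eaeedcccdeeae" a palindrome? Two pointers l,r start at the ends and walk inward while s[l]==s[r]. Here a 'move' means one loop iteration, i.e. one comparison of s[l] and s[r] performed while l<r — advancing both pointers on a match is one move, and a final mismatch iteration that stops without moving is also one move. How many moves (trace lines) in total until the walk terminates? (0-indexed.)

6 moves

[0,12] 'e'=='e' → l++,r--
[1,11] 'a'=='a' → l++,r--
[2,10] 'e'=='e' → l++,r--
[3,9] 'e'=='e' → l++,r--
[4,8] 'd'=='d' → l++,r--
[5,7] 'c'=='c' → l++,r--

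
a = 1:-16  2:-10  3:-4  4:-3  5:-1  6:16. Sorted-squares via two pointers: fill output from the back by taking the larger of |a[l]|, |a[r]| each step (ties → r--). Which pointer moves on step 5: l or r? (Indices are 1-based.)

l

[1,6] |-16|<=|16| out[6]=256 → r--
[1,5] |-16|>|-1| out[5]=256 → l++
[2,5] |-10|>|-1| out[4]=100 → l++
[3,5] |-4|>|-1| out[3]=16 → l++
[4,5] |-3|>|-1| out[2]=9 → l++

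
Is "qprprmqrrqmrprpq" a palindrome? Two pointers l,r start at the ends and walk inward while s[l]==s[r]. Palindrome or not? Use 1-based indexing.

[1,16] 'q'=='q' → l++,r--
[2,15] 'p'=='p' → l++,r--
[3,14] 'r'=='r' → l++,r--
[4,13] 'p'=='p' → l++,r--
[5,12] 'r'=='r' → l++,r--
[6,11] 'm'=='m' → l++,r--
[7,10] 'q'=='q' → l++,r--
[8,9] 'r'=='r' → l++,r--

palindrome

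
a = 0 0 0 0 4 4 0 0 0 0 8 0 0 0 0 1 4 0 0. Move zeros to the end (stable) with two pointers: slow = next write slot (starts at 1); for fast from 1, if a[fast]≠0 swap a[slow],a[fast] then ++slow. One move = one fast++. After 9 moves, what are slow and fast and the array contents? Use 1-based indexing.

slow=3, fast=10, a=[4, 4, 0, 0, 0, 0, 0, 0, 0, 0, 8, 0, 0, 0, 0, 1, 4, 0, 0]

slow=1 fast=1: a[fast]=0, fast++
slow=1 fast=2: a[fast]=0, fast++
slow=1 fast=3: a[fast]=0, fast++
slow=1 fast=4: a[fast]=0, fast++
slow=1 fast=5: a[fast]=4≠0 swap→a[1]=4, slow++,fast++
slow=2 fast=6: a[fast]=4≠0 swap→a[2]=4, slow++,fast++
slow=3 fast=7: a[fast]=0, fast++
slow=3 fast=8: a[fast]=0, fast++
slow=3 fast=9: a[fast]=0, fast++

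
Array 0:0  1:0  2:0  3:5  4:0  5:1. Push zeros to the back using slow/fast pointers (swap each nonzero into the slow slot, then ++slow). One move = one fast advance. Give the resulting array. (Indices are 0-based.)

[5, 1, 0, 0, 0, 0]

(s=0,f=0) a[fast]=0 → fast++
(s=0,f=1) a[fast]=0 → fast++
(s=0,f=2) a[fast]=0 → fast++
(s=0,f=3) a[fast]=5≠0 swap→a[0]=5 → slow++,fast++
(s=1,f=4) a[fast]=0 → fast++
(s=1,f=5) a[fast]=1≠0 swap→a[1]=1 → slow++,fast++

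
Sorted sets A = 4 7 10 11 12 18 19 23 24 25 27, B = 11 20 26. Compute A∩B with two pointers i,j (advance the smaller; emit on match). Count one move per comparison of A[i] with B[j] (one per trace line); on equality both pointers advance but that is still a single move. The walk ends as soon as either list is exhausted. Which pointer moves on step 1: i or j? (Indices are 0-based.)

i=0 j=0: 4<11, i++

i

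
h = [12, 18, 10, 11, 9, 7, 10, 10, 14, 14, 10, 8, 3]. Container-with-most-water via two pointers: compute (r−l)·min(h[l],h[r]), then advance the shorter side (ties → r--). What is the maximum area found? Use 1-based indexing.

max area = 112

[1,13] min(12,3)*12=36 best=36 * → r--
[1,12] min(12,8)*11=88 best=88 * → r--
[1,11] min(12,10)*10=100 best=100 * → r--
[1,10] min(12,14)*9=108 best=108 * → l++
[2,10] min(18,14)*8=112 best=112 * → r--
[2,9] min(18,14)*7=98 best=112 → r--
[2,8] min(18,10)*6=60 best=112 → r--
[2,7] min(18,10)*5=50 best=112 → r--
[2,6] min(18,7)*4=28 best=112 → r--
[2,5] min(18,9)*3=27 best=112 → r--
[2,4] min(18,11)*2=22 best=112 → r--
[2,3] min(18,10)*1=10 best=112 → r--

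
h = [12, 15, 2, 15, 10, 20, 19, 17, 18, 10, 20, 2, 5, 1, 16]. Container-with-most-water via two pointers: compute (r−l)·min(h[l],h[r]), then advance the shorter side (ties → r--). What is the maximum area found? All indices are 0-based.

[0,14] min(12,16)*14=168 best=168 * → l++
[1,14] min(15,16)*13=195 best=195 * → l++
[2,14] min(2,16)*12=24 best=195 → l++
[3,14] min(15,16)*11=165 best=195 → l++
[4,14] min(10,16)*10=100 best=195 → l++
[5,14] min(20,16)*9=144 best=195 → r--
[5,13] min(20,1)*8=8 best=195 → r--
[5,12] min(20,5)*7=35 best=195 → r--
[5,11] min(20,2)*6=12 best=195 → r--
[5,10] min(20,20)*5=100 best=195 → r--
[5,9] min(20,10)*4=40 best=195 → r--
[5,8] min(20,18)*3=54 best=195 → r--
[5,7] min(20,17)*2=34 best=195 → r--
[5,6] min(20,19)*1=19 best=195 → r--

max area = 195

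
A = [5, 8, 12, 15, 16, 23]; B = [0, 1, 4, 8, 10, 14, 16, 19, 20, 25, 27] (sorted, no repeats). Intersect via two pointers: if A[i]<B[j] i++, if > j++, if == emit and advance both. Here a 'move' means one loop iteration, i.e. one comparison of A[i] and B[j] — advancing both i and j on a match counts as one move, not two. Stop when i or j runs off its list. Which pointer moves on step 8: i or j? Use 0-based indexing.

[i=0,j=0] 5>0 → j++
[i=0,j=1] 5>1 → j++
[i=0,j=2] 5>4 → j++
[i=0,j=3] 5<8 → i++
[i=1,j=3] 8==8 emit → i++,j++
[i=2,j=4] 12>10 → j++
[i=2,j=5] 12<14 → i++
[i=3,j=5] 15>14 → j++

j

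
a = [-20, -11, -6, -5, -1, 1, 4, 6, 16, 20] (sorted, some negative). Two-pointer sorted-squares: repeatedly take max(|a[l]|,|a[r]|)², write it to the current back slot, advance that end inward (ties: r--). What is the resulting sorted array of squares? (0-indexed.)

l=0 r=9: |-20|<=|20| out[9]=400, r--
l=0 r=8: |-20|>|16| out[8]=400, l++
l=1 r=8: |-11|<=|16| out[7]=256, r--
l=1 r=7: |-11|>|6| out[6]=121, l++
l=2 r=7: |-6|<=|6| out[5]=36, r--
l=2 r=6: |-6|>|4| out[4]=36, l++
l=3 r=6: |-5|>|4| out[3]=25, l++
l=4 r=6: |-1|<=|4| out[2]=16, r--
l=4 r=5: |-1|<=|1| out[1]=1, r--
l=4 r=4: |-1|<=|-1| out[0]=1, r--

[1, 1, 16, 25, 36, 36, 121, 256, 400, 400]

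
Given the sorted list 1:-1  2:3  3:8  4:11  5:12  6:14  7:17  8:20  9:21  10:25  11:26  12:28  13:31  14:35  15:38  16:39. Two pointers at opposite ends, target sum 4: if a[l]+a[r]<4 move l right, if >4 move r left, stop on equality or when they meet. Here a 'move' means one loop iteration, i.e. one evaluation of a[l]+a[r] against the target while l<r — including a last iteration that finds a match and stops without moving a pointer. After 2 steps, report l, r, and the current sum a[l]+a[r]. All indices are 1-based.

l=1, r=14, sum=34

l=1 r=16: -1+39=38 >4, r--
l=1 r=15: -1+38=37 >4, r--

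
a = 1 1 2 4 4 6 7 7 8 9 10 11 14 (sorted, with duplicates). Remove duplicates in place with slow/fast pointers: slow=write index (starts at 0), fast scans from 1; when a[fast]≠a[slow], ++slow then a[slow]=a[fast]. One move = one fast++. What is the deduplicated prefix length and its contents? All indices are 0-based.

length 10; prefix = [1, 2, 4, 6, 7, 8, 9, 10, 11, 14]

slow=0 fast=1: a[fast]=1=a[slow] dup, fast++
slow=0 fast=2: a[fast]=2≠a[slow]=1 write a[1]=2, slow++,fast++
slow=1 fast=3: a[fast]=4≠a[slow]=2 write a[2]=4, slow++,fast++
slow=2 fast=4: a[fast]=4=a[slow] dup, fast++
slow=2 fast=5: a[fast]=6≠a[slow]=4 write a[3]=6, slow++,fast++
slow=3 fast=6: a[fast]=7≠a[slow]=6 write a[4]=7, slow++,fast++
slow=4 fast=7: a[fast]=7=a[slow] dup, fast++
slow=4 fast=8: a[fast]=8≠a[slow]=7 write a[5]=8, slow++,fast++
slow=5 fast=9: a[fast]=9≠a[slow]=8 write a[6]=9, slow++,fast++
slow=6 fast=10: a[fast]=10≠a[slow]=9 write a[7]=10, slow++,fast++
slow=7 fast=11: a[fast]=11≠a[slow]=10 write a[8]=11, slow++,fast++
slow=8 fast=12: a[fast]=14≠a[slow]=11 write a[9]=14, slow++,fast++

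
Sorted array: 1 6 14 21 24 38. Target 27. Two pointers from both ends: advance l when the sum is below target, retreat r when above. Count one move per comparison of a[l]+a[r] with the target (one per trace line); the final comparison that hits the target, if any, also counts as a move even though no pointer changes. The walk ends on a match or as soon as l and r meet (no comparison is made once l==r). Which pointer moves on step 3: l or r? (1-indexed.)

r

l=1 r=6: 1+38=39 >27, r--
l=1 r=5: 1+24=25 <27, l++
l=2 r=5: 6+24=30 >27, r--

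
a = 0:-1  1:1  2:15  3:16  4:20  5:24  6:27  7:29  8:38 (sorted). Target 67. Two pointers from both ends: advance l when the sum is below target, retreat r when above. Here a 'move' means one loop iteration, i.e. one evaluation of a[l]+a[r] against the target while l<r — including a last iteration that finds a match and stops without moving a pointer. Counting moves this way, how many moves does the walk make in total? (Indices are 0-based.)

8 moves

[0,8] -1+38=37 <67 → l++
[1,8] 1+38=39 <67 → l++
[2,8] 15+38=53 <67 → l++
[3,8] 16+38=54 <67 → l++
[4,8] 20+38=58 <67 → l++
[5,8] 24+38=62 <67 → l++
[6,8] 27+38=65 <67 → l++
[7,8] 29+38=67 → found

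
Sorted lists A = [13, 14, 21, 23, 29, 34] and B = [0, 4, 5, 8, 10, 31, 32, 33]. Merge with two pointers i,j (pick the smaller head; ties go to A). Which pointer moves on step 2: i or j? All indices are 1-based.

[i=1,j=1] A[i]=13>B[j]=0 take 0 → j++
[i=1,j=2] A[i]=13>B[j]=4 take 4 → j++

j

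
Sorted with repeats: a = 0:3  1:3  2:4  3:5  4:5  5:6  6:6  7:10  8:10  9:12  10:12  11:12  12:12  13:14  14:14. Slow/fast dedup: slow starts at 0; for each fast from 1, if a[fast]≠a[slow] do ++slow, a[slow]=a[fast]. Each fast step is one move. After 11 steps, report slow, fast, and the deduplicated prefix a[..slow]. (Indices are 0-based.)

(s=0,f=1) a[fast]=3=a[slow] dup → fast++
(s=0,f=2) a[fast]=4≠a[slow]=3 write a[1]=4 → slow++,fast++
(s=1,f=3) a[fast]=5≠a[slow]=4 write a[2]=5 → slow++,fast++
(s=2,f=4) a[fast]=5=a[slow] dup → fast++
(s=2,f=5) a[fast]=6≠a[slow]=5 write a[3]=6 → slow++,fast++
(s=3,f=6) a[fast]=6=a[slow] dup → fast++
(s=3,f=7) a[fast]=10≠a[slow]=6 write a[4]=10 → slow++,fast++
(s=4,f=8) a[fast]=10=a[slow] dup → fast++
(s=4,f=9) a[fast]=12≠a[slow]=10 write a[5]=12 → slow++,fast++
(s=5,f=10) a[fast]=12=a[slow] dup → fast++
(s=5,f=11) a[fast]=12=a[slow] dup → fast++

slow=5, fast=12, prefix=[3, 4, 5, 6, 10, 12]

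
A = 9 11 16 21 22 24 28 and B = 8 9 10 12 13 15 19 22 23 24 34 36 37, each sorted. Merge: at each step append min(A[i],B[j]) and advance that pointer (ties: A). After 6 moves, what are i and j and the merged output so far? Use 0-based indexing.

i=0 j=0: A[i]=9>B[j]=8 take 8, j++
i=0 j=1: A[i]=9<=B[j]=9 take 9, i++
i=1 j=1: A[i]=11>B[j]=9 take 9, j++
i=1 j=2: A[i]=11>B[j]=10 take 10, j++
i=1 j=3: A[i]=11<=B[j]=12 take 11, i++
i=2 j=3: A[i]=16>B[j]=12 take 12, j++

i=2, j=4, merged so far=[8, 9, 9, 10, 11, 12]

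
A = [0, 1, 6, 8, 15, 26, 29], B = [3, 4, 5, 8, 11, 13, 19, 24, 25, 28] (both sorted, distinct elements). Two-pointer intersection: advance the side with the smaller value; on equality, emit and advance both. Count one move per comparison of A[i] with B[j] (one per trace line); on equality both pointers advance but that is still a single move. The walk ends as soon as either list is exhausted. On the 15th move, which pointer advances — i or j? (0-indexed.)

i=0 j=0: 0<3, i++
i=1 j=0: 1<3, i++
i=2 j=0: 6>3, j++
i=2 j=1: 6>4, j++
i=2 j=2: 6>5, j++
i=2 j=3: 6<8, i++
i=3 j=3: 8==8 emit, i++,j++
i=4 j=4: 15>11, j++
i=4 j=5: 15>13, j++
i=4 j=6: 15<19, i++
i=5 j=6: 26>19, j++
i=5 j=7: 26>24, j++
i=5 j=8: 26>25, j++
i=5 j=9: 26<28, i++
i=6 j=9: 29>28, j++

j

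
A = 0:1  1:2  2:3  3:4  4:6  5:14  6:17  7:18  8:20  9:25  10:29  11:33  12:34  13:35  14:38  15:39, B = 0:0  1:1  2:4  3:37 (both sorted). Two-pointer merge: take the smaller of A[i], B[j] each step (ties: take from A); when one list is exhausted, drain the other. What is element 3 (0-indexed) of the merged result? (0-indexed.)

merged[3] = 2

[i=0,j=0] A[i]=1>B[j]=0 take 0 → j++
[i=0,j=1] A[i]=1<=B[j]=1 take 1 → i++
[i=1,j=1] A[i]=2>B[j]=1 take 1 → j++
[i=1,j=2] A[i]=2<=B[j]=4 take 2 → i++
[i=2,j=2] A[i]=3<=B[j]=4 take 3 → i++
[i=3,j=2] A[i]=4<=B[j]=4 take 4 → i++
[i=4,j=2] A[i]=6>B[j]=4 take 4 → j++
[i=4,j=3] A[i]=6<=B[j]=37 take 6 → i++
[i=5,j=3] A[i]=14<=B[j]=37 take 14 → i++
[i=6,j=3] A[i]=17<=B[j]=37 take 17 → i++
[i=7,j=3] A[i]=18<=B[j]=37 take 18 → i++
[i=8,j=3] A[i]=20<=B[j]=37 take 20 → i++
[i=9,j=3] A[i]=25<=B[j]=37 take 25 → i++
[i=10,j=3] A[i]=29<=B[j]=37 take 29 → i++
[i=11,j=3] A[i]=33<=B[j]=37 take 33 → i++
[i=12,j=3] A[i]=34<=B[j]=37 take 34 → i++
[i=13,j=3] A[i]=35<=B[j]=37 take 35 → i++
[i=14,j=3] A[i]=38>B[j]=37 take 37 → j++
[i=14,j=4] B done, take A[i]=38 → i++
[i=15,j=4] B done, take A[i]=39 → i++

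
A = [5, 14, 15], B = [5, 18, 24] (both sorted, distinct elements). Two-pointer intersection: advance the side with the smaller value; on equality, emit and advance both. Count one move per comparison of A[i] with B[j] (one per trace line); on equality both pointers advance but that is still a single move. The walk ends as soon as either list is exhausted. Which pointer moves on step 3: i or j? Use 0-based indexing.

i

i=0 j=0: 5==5 emit, i++,j++
i=1 j=1: 14<18, i++
i=2 j=1: 15<18, i++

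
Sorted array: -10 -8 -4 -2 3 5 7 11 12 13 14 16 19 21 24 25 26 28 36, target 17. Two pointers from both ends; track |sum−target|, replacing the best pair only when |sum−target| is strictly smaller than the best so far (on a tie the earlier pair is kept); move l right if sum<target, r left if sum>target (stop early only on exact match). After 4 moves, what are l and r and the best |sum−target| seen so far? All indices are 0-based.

l=1, r=15, best |Δ|=1

l=0 r=18: -10+36=26 d=9 *, r--
l=0 r=17: -10+28=18 d=1 *, r--
l=0 r=16: -10+26=16 d=1, l++
l=1 r=16: -8+26=18 d=1, r--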